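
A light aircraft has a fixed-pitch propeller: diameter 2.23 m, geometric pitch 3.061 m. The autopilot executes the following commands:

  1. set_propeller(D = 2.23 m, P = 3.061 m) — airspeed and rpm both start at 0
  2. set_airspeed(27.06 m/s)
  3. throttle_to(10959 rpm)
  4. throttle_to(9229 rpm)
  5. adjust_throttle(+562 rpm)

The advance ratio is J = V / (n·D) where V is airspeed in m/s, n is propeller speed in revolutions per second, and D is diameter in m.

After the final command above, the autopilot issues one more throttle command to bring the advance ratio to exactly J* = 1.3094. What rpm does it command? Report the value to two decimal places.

rpm = 556.03

set_propeller: D = 2.23 m, P = 3.061 m (p = P/D = 1.372646); state ← (V=0, rpm=0)
set_airspeed(27.06): V ← 27.06 m/s
throttle_to(10959): rpm ← 10959
throttle_to(9229): rpm ← 9229
adjust_throttle(+562): rpm ← 9229 +562 = 9791
final state: V = 27.06 m/s, rpm = 9791 → n = rpm/60 = 163.183333 rev/s
target J* = 1.3094; solve J* = V/(n·D) for n: n = V/(J*·D) = 27.06/(1.3094 × 2.23) = 9.267244 rev/s
rpm = 60·n = 556.034633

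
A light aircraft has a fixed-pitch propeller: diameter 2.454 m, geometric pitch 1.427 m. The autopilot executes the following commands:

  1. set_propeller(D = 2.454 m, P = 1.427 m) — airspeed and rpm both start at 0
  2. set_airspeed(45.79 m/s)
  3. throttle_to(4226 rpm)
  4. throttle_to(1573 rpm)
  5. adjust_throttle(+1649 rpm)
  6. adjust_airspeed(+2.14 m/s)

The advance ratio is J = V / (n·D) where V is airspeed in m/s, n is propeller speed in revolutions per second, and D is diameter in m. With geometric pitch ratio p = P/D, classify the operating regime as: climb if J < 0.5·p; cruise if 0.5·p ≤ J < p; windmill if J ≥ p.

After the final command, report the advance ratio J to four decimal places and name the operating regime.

J = 0.3637, regime = cruise

set_propeller: D = 2.454 m, P = 1.427 m (p = P/D = 0.581500); state ← (V=0, rpm=0)
set_airspeed(45.79): V ← 45.79 m/s
throttle_to(4226): rpm ← 4226
throttle_to(1573): rpm ← 1573
adjust_throttle(+1649): rpm ← 1573 +1649 = 3222
adjust_airspeed(+2.14): V ← 45.79 +2.14 = 47.93 m/s
final state: V = 47.93 m/s, rpm = 3222 → n = rpm/60 = 53.700000 rev/s
J = V / (n·D) = 47.93 / (53.700000 × 2.454) = 0.363713
regime bands: climb J<0.2907 | cruise [0.2907, 0.5815) | windmill J≥0.5815
J = 0.3637 → cruise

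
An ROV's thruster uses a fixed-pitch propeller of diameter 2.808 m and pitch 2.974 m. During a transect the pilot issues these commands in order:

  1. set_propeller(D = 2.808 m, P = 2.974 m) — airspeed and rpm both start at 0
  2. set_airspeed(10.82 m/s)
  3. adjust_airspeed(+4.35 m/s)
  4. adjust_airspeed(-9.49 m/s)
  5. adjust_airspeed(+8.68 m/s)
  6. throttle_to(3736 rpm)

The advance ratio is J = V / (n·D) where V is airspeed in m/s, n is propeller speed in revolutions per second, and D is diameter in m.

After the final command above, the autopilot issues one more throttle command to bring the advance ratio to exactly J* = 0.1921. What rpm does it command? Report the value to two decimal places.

rpm = 1597.28

set_propeller: D = 2.808 m, P = 2.974 m (p = P/D = 1.059117); state ← (V=0, rpm=0)
set_airspeed(10.82): V ← 10.82 m/s
adjust_airspeed(+4.35): V ← 10.82 +4.35 = 15.17 m/s
adjust_airspeed(-9.49): V ← 15.17 -9.49 = 5.68 m/s
adjust_airspeed(+8.68): V ← 5.68 +8.68 = 14.36 m/s
throttle_to(3736): rpm ← 3736
final state: V = 14.36 m/s, rpm = 3736 → n = rpm/60 = 62.266667 rev/s
target J* = 0.1921; solve J* = V/(n·D) for n: n = V/(J*·D) = 14.36/(0.1921 × 2.808) = 26.621344 rev/s
rpm = 60·n = 1597.280619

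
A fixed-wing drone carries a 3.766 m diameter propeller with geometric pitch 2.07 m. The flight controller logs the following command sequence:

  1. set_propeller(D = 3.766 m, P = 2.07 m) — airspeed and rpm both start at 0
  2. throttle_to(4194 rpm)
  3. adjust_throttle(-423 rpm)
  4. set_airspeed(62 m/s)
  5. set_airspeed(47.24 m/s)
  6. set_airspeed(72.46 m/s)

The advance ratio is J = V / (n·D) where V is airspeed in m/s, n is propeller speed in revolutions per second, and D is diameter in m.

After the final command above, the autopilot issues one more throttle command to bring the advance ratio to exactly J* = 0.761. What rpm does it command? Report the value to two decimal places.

set_propeller: D = 3.766 m, P = 2.07 m (p = P/D = 0.549655); state ← (V=0, rpm=0)
throttle_to(4194): rpm ← 4194
adjust_throttle(-423): rpm ← 4194 -423 = 3771
set_airspeed(62): V ← 62 m/s
set_airspeed(47.24): V ← 47.24 m/s
set_airspeed(72.46): V ← 72.46 m/s
final state: V = 72.46 m/s, rpm = 3771 → n = rpm/60 = 62.850000 rev/s
target J* = 0.761; solve J* = V/(n·D) for n: n = V/(J*·D) = 72.46/(0.761 × 3.766) = 25.283277 rev/s
rpm = 60·n = 1516.996601

rpm = 1517.00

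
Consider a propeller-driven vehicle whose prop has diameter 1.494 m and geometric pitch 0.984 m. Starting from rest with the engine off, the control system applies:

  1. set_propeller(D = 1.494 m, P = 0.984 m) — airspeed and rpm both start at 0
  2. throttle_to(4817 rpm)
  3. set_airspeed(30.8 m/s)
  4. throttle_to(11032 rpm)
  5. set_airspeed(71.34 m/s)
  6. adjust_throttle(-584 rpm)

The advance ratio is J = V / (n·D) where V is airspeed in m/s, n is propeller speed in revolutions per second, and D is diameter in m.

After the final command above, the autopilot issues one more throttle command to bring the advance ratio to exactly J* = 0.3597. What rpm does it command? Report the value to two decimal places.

set_propeller: D = 1.494 m, P = 0.984 m (p = P/D = 0.658635); state ← (V=0, rpm=0)
throttle_to(4817): rpm ← 4817
set_airspeed(30.8): V ← 30.8 m/s
throttle_to(11032): rpm ← 11032
set_airspeed(71.34): V ← 71.34 m/s
adjust_throttle(-584): rpm ← 11032 -584 = 10448
final state: V = 71.34 m/s, rpm = 10448 → n = rpm/60 = 174.133333 rev/s
target J* = 0.3597; solve J* = V/(n·D) for n: n = V/(J*·D) = 71.34/(0.3597 × 1.494) = 132.752305 rev/s
rpm = 60·n = 7965.138285

rpm = 7965.14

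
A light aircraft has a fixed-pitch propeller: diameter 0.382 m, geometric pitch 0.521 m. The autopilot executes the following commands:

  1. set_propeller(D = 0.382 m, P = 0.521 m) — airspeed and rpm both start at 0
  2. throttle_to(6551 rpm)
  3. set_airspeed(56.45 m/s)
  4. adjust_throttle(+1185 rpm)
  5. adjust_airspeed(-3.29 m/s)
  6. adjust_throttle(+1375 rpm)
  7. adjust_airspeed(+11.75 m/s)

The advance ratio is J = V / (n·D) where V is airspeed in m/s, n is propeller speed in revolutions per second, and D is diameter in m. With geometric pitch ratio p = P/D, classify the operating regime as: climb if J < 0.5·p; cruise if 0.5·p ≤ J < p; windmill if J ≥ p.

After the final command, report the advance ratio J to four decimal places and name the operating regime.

J = 1.1190, regime = cruise

set_propeller: D = 0.382 m, P = 0.521 m (p = P/D = 1.363874); state ← (V=0, rpm=0)
throttle_to(6551): rpm ← 6551
set_airspeed(56.45): V ← 56.45 m/s
adjust_throttle(+1185): rpm ← 6551 +1185 = 7736
adjust_airspeed(-3.29): V ← 56.45 -3.29 = 53.16 m/s
adjust_throttle(+1375): rpm ← 7736 +1375 = 9111
adjust_airspeed(+11.75): V ← 53.16 +11.75 = 64.91 m/s
final state: V = 64.91 m/s, rpm = 9111 → n = rpm/60 = 151.850000 rev/s
J = V / (n·D) = 64.91 / (151.850000 × 0.382) = 1.119009
regime bands: climb J<0.6819 | cruise [0.6819, 1.3639) | windmill J≥1.3639
J = 1.1190 → cruise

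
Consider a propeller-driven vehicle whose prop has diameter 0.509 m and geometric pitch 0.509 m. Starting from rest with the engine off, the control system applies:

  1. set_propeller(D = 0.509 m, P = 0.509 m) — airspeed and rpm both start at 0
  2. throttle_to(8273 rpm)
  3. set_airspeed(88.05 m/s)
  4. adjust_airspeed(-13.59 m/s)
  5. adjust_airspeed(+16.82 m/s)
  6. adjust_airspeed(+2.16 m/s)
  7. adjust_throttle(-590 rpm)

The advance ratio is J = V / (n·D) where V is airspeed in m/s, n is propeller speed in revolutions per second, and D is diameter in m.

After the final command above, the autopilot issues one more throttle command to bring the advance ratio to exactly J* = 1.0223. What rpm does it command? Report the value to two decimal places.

rpm = 10774.27

set_propeller: D = 0.509 m, P = 0.509 m (p = P/D = 1.000000); state ← (V=0, rpm=0)
throttle_to(8273): rpm ← 8273
set_airspeed(88.05): V ← 88.05 m/s
adjust_airspeed(-13.59): V ← 88.05 -13.59 = 74.46 m/s
adjust_airspeed(+16.82): V ← 74.46 +16.82 = 91.28 m/s
adjust_airspeed(+2.16): V ← 91.28 +2.16 = 93.44 m/s
adjust_throttle(-590): rpm ← 8273 -590 = 7683
final state: V = 93.44 m/s, rpm = 7683 → n = rpm/60 = 128.050000 rev/s
target J* = 1.0223; solve J* = V/(n·D) for n: n = V/(J*·D) = 93.44/(1.0223 × 0.509) = 179.571201 rev/s
rpm = 60·n = 10774.272044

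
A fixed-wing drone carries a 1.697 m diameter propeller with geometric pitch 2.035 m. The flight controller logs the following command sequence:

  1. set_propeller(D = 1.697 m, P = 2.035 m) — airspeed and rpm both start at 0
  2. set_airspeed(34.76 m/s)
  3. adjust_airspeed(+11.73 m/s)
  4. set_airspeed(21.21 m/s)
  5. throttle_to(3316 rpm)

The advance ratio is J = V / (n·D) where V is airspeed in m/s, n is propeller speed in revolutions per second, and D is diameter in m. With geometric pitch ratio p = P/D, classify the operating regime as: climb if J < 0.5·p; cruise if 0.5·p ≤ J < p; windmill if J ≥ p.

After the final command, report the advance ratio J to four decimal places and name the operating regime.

set_propeller: D = 1.697 m, P = 2.035 m (p = P/D = 1.199175); state ← (V=0, rpm=0)
set_airspeed(34.76): V ← 34.76 m/s
adjust_airspeed(+11.73): V ← 34.76 +11.73 = 46.49 m/s
set_airspeed(21.21): V ← 21.21 m/s
throttle_to(3316): rpm ← 3316
final state: V = 21.21 m/s, rpm = 3316 → n = rpm/60 = 55.266667 rev/s
J = V / (n·D) = 21.21 / (55.266667 × 1.697) = 0.226149
regime bands: climb J<0.5996 | cruise [0.5996, 1.1992) | windmill J≥1.1992
J = 0.2261 → climb

J = 0.2261, regime = climb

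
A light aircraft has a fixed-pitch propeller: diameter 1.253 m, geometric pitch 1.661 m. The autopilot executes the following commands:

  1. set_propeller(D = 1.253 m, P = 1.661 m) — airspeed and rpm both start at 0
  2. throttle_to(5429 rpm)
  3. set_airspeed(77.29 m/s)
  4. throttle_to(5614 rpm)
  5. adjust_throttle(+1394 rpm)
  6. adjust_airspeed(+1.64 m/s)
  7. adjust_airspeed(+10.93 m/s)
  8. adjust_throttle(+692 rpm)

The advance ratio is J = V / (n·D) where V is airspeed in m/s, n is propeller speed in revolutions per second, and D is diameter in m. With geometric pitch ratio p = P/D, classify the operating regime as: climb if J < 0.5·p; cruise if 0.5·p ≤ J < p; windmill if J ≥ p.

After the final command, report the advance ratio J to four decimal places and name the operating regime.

J = 0.5588, regime = climb

set_propeller: D = 1.253 m, P = 1.661 m (p = P/D = 1.325619); state ← (V=0, rpm=0)
throttle_to(5429): rpm ← 5429
set_airspeed(77.29): V ← 77.29 m/s
throttle_to(5614): rpm ← 5614
adjust_throttle(+1394): rpm ← 5614 +1394 = 7008
adjust_airspeed(+1.64): V ← 77.29 +1.64 = 78.93 m/s
adjust_airspeed(+10.93): V ← 78.93 +10.93 = 89.86 m/s
adjust_throttle(+692): rpm ← 7008 +692 = 7700
final state: V = 89.86 m/s, rpm = 7700 → n = rpm/60 = 128.333333 rev/s
J = V / (n·D) = 89.86 / (128.333333 × 1.253) = 0.558825
regime bands: climb J<0.6628 | cruise [0.6628, 1.3256) | windmill J≥1.3256
J = 0.5588 → climb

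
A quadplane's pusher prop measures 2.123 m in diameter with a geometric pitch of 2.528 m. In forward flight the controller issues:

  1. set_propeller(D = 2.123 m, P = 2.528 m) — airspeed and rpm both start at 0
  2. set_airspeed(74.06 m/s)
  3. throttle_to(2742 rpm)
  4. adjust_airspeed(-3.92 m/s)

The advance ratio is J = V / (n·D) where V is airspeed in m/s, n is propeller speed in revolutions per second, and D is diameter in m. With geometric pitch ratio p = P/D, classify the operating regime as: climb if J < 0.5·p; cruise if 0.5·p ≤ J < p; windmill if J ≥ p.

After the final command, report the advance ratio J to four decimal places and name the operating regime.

J = 0.7229, regime = cruise

set_propeller: D = 2.123 m, P = 2.528 m (p = P/D = 1.190768); state ← (V=0, rpm=0)
set_airspeed(74.06): V ← 74.06 m/s
throttle_to(2742): rpm ← 2742
adjust_airspeed(-3.92): V ← 74.06 -3.92 = 70.14 m/s
final state: V = 70.14 m/s, rpm = 2742 → n = rpm/60 = 45.700000 rev/s
J = V / (n·D) = 70.14 / (45.700000 × 2.123) = 0.722936
regime bands: climb J<0.5954 | cruise [0.5954, 1.1908) | windmill J≥1.1908
J = 0.7229 → cruise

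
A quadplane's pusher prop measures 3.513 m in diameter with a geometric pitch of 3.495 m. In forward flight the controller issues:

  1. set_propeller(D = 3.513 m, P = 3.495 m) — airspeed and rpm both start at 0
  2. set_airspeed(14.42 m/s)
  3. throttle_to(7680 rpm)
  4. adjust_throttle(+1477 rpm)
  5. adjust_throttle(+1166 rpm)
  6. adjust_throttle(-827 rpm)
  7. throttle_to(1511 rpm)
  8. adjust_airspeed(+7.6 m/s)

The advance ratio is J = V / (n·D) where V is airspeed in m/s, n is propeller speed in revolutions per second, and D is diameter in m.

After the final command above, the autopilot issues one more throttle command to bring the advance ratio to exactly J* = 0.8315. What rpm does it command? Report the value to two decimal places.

set_propeller: D = 3.513 m, P = 3.495 m (p = P/D = 0.994876); state ← (V=0, rpm=0)
set_airspeed(14.42): V ← 14.42 m/s
throttle_to(7680): rpm ← 7680
adjust_throttle(+1477): rpm ← 7680 +1477 = 9157
adjust_throttle(+1166): rpm ← 9157 +1166 = 10323
adjust_throttle(-827): rpm ← 10323 -827 = 9496
throttle_to(1511): rpm ← 1511
adjust_airspeed(+7.6): V ← 14.42 +7.6 = 22.02 m/s
final state: V = 22.02 m/s, rpm = 1511 → n = rpm/60 = 25.183333 rev/s
target J* = 0.8315; solve J* = V/(n·D) for n: n = V/(J*·D) = 22.02/(0.8315 × 3.513) = 7.538361 rev/s
rpm = 60·n = 452.301639

rpm = 452.30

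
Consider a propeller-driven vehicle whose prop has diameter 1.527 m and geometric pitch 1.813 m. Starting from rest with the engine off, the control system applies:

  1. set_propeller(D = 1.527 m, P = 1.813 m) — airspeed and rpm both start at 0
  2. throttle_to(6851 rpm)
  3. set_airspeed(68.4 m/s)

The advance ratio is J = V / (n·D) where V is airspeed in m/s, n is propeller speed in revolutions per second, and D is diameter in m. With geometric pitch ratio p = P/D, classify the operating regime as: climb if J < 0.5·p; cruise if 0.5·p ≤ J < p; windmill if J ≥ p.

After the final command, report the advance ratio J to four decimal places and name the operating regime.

set_propeller: D = 1.527 m, P = 1.813 m (p = P/D = 1.187295); state ← (V=0, rpm=0)
throttle_to(6851): rpm ← 6851
set_airspeed(68.4): V ← 68.4 m/s
final state: V = 68.4 m/s, rpm = 6851 → n = rpm/60 = 114.183333 rev/s
J = V / (n·D) = 68.4 / (114.183333 × 1.527) = 0.392296
regime bands: climb J<0.5936 | cruise [0.5936, 1.1873) | windmill J≥1.1873
J = 0.3923 → climb

J = 0.3923, regime = climb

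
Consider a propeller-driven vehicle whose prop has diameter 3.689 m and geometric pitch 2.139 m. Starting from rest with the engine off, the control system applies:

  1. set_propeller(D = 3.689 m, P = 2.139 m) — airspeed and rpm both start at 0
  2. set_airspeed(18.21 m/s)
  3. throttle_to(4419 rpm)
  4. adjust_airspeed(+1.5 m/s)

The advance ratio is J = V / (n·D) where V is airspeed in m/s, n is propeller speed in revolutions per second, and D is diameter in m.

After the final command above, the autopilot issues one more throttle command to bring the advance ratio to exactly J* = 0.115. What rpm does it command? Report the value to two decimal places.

rpm = 2787.61

set_propeller: D = 3.689 m, P = 2.139 m (p = P/D = 0.579832); state ← (V=0, rpm=0)
set_airspeed(18.21): V ← 18.21 m/s
throttle_to(4419): rpm ← 4419
adjust_airspeed(+1.5): V ← 18.21 +1.5 = 19.71 m/s
final state: V = 19.71 m/s, rpm = 4419 → n = rpm/60 = 73.650000 rev/s
target J* = 0.115; solve J* = V/(n·D) for n: n = V/(J*·D) = 19.71/(0.115 × 3.689) = 46.460099 rev/s
rpm = 60·n = 2787.605926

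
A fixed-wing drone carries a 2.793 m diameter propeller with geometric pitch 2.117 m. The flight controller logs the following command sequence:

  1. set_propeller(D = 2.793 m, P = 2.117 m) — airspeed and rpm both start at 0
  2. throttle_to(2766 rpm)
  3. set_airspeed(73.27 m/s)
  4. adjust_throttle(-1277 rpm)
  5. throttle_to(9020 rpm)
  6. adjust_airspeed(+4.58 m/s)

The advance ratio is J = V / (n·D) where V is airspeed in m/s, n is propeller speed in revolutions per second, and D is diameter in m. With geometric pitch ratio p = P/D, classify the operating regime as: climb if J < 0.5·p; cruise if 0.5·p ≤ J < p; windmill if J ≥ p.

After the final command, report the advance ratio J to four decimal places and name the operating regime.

J = 0.1854, regime = climb

set_propeller: D = 2.793 m, P = 2.117 m (p = P/D = 0.757966); state ← (V=0, rpm=0)
throttle_to(2766): rpm ← 2766
set_airspeed(73.27): V ← 73.27 m/s
adjust_throttle(-1277): rpm ← 2766 -1277 = 1489
throttle_to(9020): rpm ← 9020
adjust_airspeed(+4.58): V ← 73.27 +4.58 = 77.85 m/s
final state: V = 77.85 m/s, rpm = 9020 → n = rpm/60 = 150.333333 rev/s
J = V / (n·D) = 77.85 / (150.333333 × 2.793) = 0.185410
regime bands: climb J<0.3790 | cruise [0.3790, 0.7580) | windmill J≥0.7580
J = 0.1854 → climb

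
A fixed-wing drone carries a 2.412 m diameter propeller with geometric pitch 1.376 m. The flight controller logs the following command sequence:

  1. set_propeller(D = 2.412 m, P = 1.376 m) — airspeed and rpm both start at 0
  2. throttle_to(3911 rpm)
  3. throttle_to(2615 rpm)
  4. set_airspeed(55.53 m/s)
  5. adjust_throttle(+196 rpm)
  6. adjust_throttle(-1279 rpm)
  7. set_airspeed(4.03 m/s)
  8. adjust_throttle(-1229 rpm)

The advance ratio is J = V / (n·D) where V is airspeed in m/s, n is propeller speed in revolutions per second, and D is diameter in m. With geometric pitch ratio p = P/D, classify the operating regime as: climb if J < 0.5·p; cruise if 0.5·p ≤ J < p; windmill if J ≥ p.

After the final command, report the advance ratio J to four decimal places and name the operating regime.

J = 0.3309, regime = cruise

set_propeller: D = 2.412 m, P = 1.376 m (p = P/D = 0.570481); state ← (V=0, rpm=0)
throttle_to(3911): rpm ← 3911
throttle_to(2615): rpm ← 2615
set_airspeed(55.53): V ← 55.53 m/s
adjust_throttle(+196): rpm ← 2615 +196 = 2811
adjust_throttle(-1279): rpm ← 2811 -1279 = 1532
set_airspeed(4.03): V ← 4.03 m/s
adjust_throttle(-1229): rpm ← 1532 -1229 = 303
final state: V = 4.03 m/s, rpm = 303 → n = rpm/60 = 5.050000 rev/s
J = V / (n·D) = 4.03 / (5.050000 × 2.412) = 0.330854
regime bands: climb J<0.2852 | cruise [0.2852, 0.5705) | windmill J≥0.5705
J = 0.3309 → cruise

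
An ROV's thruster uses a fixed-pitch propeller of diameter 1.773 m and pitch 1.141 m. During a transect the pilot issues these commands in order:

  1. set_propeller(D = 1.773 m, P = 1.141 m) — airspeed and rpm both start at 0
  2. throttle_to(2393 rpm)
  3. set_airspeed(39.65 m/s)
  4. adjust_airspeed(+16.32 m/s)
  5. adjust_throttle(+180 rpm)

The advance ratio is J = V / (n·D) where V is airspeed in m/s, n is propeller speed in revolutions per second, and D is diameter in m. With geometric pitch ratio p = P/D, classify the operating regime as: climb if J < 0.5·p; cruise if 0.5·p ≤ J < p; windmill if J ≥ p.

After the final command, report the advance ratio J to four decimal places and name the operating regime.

J = 0.7361, regime = windmill

set_propeller: D = 1.773 m, P = 1.141 m (p = P/D = 0.643542); state ← (V=0, rpm=0)
throttle_to(2393): rpm ← 2393
set_airspeed(39.65): V ← 39.65 m/s
adjust_airspeed(+16.32): V ← 39.65 +16.32 = 55.97 m/s
adjust_throttle(+180): rpm ← 2393 +180 = 2573
final state: V = 55.97 m/s, rpm = 2573 → n = rpm/60 = 42.883333 rev/s
J = V / (n·D) = 55.97 / (42.883333 × 1.773) = 0.736136
regime bands: climb J<0.3218 | cruise [0.3218, 0.6435) | windmill J≥0.6435
J = 0.7361 → windmill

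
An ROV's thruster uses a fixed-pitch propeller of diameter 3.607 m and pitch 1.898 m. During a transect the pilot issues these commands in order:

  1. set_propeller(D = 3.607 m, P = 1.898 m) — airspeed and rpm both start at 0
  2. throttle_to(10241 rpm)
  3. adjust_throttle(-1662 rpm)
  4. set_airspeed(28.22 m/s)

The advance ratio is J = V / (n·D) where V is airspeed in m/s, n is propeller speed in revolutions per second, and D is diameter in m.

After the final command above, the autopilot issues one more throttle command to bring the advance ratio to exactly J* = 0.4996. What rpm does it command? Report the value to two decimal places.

rpm = 939.59

set_propeller: D = 3.607 m, P = 1.898 m (p = P/D = 0.526199); state ← (V=0, rpm=0)
throttle_to(10241): rpm ← 10241
adjust_throttle(-1662): rpm ← 10241 -1662 = 8579
set_airspeed(28.22): V ← 28.22 m/s
final state: V = 28.22 m/s, rpm = 8579 → n = rpm/60 = 142.983333 rev/s
target J* = 0.4996; solve J* = V/(n·D) for n: n = V/(J*·D) = 28.22/(0.4996 × 3.607) = 15.659880 rev/s
rpm = 60·n = 939.592816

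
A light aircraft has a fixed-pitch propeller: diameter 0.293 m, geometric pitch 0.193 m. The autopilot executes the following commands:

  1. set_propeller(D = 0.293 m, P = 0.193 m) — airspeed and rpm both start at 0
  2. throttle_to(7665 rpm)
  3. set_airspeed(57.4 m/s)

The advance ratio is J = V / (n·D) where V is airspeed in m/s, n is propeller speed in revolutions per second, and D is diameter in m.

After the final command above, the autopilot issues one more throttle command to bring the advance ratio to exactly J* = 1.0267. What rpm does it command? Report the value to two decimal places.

set_propeller: D = 0.293 m, P = 0.193 m (p = P/D = 0.658703); state ← (V=0, rpm=0)
throttle_to(7665): rpm ← 7665
set_airspeed(57.4): V ← 57.4 m/s
final state: V = 57.4 m/s, rpm = 7665 → n = rpm/60 = 127.750000 rev/s
target J* = 1.0267; solve J* = V/(n·D) for n: n = V/(J*·D) = 57.4/(1.0267 × 0.293) = 190.809815 rev/s
rpm = 60·n = 11448.588888

rpm = 11448.59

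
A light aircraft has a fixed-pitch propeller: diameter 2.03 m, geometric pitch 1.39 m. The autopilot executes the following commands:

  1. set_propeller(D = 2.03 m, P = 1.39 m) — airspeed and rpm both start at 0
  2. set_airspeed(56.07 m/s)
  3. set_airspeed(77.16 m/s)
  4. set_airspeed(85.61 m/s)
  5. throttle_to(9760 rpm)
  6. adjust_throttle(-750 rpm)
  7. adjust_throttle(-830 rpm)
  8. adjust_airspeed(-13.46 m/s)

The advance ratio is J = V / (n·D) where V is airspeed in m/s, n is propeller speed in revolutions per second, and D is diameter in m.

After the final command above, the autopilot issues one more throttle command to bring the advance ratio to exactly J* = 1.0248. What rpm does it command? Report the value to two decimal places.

set_propeller: D = 2.03 m, P = 1.39 m (p = P/D = 0.684729); state ← (V=0, rpm=0)
set_airspeed(56.07): V ← 56.07 m/s
set_airspeed(77.16): V ← 77.16 m/s
set_airspeed(85.61): V ← 85.61 m/s
throttle_to(9760): rpm ← 9760
adjust_throttle(-750): rpm ← 9760 -750 = 9010
adjust_throttle(-830): rpm ← 9010 -830 = 8180
adjust_airspeed(-13.46): V ← 85.61 -13.46 = 72.15 m/s
final state: V = 72.15 m/s, rpm = 8180 → n = rpm/60 = 136.333333 rev/s
target J* = 1.0248; solve J* = V/(n·D) for n: n = V/(J*·D) = 72.15/(1.0248 × 2.03) = 34.681764 rev/s
rpm = 60·n = 2080.905850

rpm = 2080.91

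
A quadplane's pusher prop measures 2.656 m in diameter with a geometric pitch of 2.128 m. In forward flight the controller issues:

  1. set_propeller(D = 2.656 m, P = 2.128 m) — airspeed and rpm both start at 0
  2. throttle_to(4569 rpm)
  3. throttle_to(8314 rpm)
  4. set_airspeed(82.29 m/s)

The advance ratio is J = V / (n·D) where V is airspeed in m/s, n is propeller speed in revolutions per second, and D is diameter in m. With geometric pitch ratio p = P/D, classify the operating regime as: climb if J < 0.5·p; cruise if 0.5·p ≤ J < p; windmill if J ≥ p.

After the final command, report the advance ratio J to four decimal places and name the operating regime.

J = 0.2236, regime = climb

set_propeller: D = 2.656 m, P = 2.128 m (p = P/D = 0.801205); state ← (V=0, rpm=0)
throttle_to(4569): rpm ← 4569
throttle_to(8314): rpm ← 8314
set_airspeed(82.29): V ← 82.29 m/s
final state: V = 82.29 m/s, rpm = 8314 → n = rpm/60 = 138.566667 rev/s
J = V / (n·D) = 82.29 / (138.566667 × 2.656) = 0.223594
regime bands: climb J<0.4006 | cruise [0.4006, 0.8012) | windmill J≥0.8012
J = 0.2236 → climb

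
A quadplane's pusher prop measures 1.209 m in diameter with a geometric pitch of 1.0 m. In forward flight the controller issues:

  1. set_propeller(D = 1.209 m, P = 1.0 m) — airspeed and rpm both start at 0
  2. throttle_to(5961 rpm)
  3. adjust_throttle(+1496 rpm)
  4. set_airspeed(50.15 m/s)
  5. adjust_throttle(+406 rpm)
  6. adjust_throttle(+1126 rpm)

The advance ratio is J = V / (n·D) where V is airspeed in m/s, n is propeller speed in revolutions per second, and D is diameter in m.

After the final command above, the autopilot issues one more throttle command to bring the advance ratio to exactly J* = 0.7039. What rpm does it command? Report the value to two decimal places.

set_propeller: D = 1.209 m, P = 1.0 m (p = P/D = 0.827130); state ← (V=0, rpm=0)
throttle_to(5961): rpm ← 5961
adjust_throttle(+1496): rpm ← 5961 +1496 = 7457
set_airspeed(50.15): V ← 50.15 m/s
adjust_throttle(+406): rpm ← 7457 +406 = 7863
adjust_throttle(+1126): rpm ← 7863 +1126 = 8989
final state: V = 50.15 m/s, rpm = 8989 → n = rpm/60 = 149.816667 rev/s
target J* = 0.7039; solve J* = V/(n·D) for n: n = V/(J*·D) = 50.15/(0.7039 × 1.209) = 58.929624 rev/s
rpm = 60·n = 3535.777450

rpm = 3535.78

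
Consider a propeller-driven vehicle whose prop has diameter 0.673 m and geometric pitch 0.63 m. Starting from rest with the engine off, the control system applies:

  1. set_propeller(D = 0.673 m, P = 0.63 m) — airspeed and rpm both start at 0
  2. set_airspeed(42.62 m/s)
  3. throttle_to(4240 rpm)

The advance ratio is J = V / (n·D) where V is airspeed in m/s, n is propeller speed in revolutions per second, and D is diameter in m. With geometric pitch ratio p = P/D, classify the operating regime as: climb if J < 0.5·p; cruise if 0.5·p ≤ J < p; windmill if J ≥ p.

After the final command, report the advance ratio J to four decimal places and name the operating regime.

set_propeller: D = 0.673 m, P = 0.63 m (p = P/D = 0.936107); state ← (V=0, rpm=0)
set_airspeed(42.62): V ← 42.62 m/s
throttle_to(4240): rpm ← 4240
final state: V = 42.62 m/s, rpm = 4240 → n = rpm/60 = 70.666667 rev/s
J = V / (n·D) = 42.62 / (70.666667 × 0.673) = 0.896156
regime bands: climb J<0.4681 | cruise [0.4681, 0.9361) | windmill J≥0.9361
J = 0.8962 → cruise

J = 0.8962, regime = cruise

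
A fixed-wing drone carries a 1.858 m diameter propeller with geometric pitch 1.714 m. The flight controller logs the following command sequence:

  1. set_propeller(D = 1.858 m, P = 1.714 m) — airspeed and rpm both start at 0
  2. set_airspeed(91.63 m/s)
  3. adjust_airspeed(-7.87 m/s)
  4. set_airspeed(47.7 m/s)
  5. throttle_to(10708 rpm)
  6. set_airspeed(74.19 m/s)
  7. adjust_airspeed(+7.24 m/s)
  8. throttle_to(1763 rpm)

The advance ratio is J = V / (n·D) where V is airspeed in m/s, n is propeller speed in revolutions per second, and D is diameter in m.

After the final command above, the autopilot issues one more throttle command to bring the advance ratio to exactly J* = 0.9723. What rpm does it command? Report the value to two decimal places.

rpm = 2704.52

set_propeller: D = 1.858 m, P = 1.714 m (p = P/D = 0.922497); state ← (V=0, rpm=0)
set_airspeed(91.63): V ← 91.63 m/s
adjust_airspeed(-7.87): V ← 91.63 -7.87 = 83.76 m/s
set_airspeed(47.7): V ← 47.7 m/s
throttle_to(10708): rpm ← 10708
set_airspeed(74.19): V ← 74.19 m/s
adjust_airspeed(+7.24): V ← 74.19 +7.24 = 81.43 m/s
throttle_to(1763): rpm ← 1763
final state: V = 81.43 m/s, rpm = 1763 → n = rpm/60 = 29.383333 rev/s
target J* = 0.9723; solve J* = V/(n·D) for n: n = V/(J*·D) = 81.43/(0.9723 × 1.858) = 45.075281 rev/s
rpm = 60·n = 2704.516839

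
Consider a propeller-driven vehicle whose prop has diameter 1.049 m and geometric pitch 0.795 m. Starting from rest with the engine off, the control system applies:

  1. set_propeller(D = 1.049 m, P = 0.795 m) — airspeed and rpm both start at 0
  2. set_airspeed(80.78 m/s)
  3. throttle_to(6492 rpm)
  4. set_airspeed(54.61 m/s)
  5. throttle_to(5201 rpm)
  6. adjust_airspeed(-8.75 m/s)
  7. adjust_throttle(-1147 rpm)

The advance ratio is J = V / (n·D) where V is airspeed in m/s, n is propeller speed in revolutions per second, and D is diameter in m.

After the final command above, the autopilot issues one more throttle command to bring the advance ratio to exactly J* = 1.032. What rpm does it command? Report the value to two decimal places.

rpm = 2541.73

set_propeller: D = 1.049 m, P = 0.795 m (p = P/D = 0.757865); state ← (V=0, rpm=0)
set_airspeed(80.78): V ← 80.78 m/s
throttle_to(6492): rpm ← 6492
set_airspeed(54.61): V ← 54.61 m/s
throttle_to(5201): rpm ← 5201
adjust_airspeed(-8.75): V ← 54.61 -8.75 = 45.86 m/s
adjust_throttle(-1147): rpm ← 5201 -1147 = 4054
final state: V = 45.86 m/s, rpm = 4054 → n = rpm/60 = 67.566667 rev/s
target J* = 1.032; solve J* = V/(n·D) for n: n = V/(J*·D) = 45.86/(1.032 × 1.049) = 42.362235 rev/s
rpm = 60·n = 2541.734099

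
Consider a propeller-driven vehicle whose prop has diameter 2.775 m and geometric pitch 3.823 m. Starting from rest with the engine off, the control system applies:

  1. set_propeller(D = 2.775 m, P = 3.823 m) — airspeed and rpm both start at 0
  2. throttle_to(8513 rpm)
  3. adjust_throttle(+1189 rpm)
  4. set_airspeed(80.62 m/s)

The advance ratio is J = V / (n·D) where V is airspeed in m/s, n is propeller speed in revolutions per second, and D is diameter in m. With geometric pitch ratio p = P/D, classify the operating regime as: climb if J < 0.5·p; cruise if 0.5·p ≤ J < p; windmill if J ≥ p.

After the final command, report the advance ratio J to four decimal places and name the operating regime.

J = 0.1797, regime = climb

set_propeller: D = 2.775 m, P = 3.823 m (p = P/D = 1.377658); state ← (V=0, rpm=0)
throttle_to(8513): rpm ← 8513
adjust_throttle(+1189): rpm ← 8513 +1189 = 9702
set_airspeed(80.62): V ← 80.62 m/s
final state: V = 80.62 m/s, rpm = 9702 → n = rpm/60 = 161.700000 rev/s
J = V / (n·D) = 80.62 / (161.700000 × 2.775) = 0.179668
regime bands: climb J<0.6888 | cruise [0.6888, 1.3777) | windmill J≥1.3777
J = 0.1797 → climb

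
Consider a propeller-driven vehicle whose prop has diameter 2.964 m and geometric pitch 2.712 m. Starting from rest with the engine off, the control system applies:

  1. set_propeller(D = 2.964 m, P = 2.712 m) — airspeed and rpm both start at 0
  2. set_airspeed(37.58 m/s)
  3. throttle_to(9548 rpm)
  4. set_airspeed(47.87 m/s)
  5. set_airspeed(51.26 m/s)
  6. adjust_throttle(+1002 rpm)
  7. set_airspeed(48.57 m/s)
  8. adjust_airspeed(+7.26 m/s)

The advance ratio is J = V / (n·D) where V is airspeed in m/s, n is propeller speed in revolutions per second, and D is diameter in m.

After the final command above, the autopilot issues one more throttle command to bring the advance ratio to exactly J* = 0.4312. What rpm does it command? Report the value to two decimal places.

set_propeller: D = 2.964 m, P = 2.712 m (p = P/D = 0.914980); state ← (V=0, rpm=0)
set_airspeed(37.58): V ← 37.58 m/s
throttle_to(9548): rpm ← 9548
set_airspeed(47.87): V ← 47.87 m/s
set_airspeed(51.26): V ← 51.26 m/s
adjust_throttle(+1002): rpm ← 9548 +1002 = 10550
set_airspeed(48.57): V ← 48.57 m/s
adjust_airspeed(+7.26): V ← 48.57 +7.26 = 55.83 m/s
final state: V = 55.83 m/s, rpm = 10550 → n = rpm/60 = 175.833333 rev/s
target J* = 0.4312; solve J* = V/(n·D) for n: n = V/(J*·D) = 55.83/(0.4312 × 2.964) = 43.682821 rev/s
rpm = 60·n = 2620.969256

rpm = 2620.97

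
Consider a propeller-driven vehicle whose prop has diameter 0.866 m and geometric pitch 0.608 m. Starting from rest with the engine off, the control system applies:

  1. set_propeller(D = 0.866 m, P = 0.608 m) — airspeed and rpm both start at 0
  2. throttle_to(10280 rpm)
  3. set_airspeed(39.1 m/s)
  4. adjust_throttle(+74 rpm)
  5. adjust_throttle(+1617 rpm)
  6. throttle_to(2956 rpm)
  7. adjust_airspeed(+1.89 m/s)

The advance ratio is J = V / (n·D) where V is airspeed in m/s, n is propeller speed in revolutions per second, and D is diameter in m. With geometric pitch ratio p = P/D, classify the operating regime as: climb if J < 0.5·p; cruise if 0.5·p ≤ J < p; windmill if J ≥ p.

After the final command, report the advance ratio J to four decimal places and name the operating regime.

J = 0.9607, regime = windmill

set_propeller: D = 0.866 m, P = 0.608 m (p = P/D = 0.702079); state ← (V=0, rpm=0)
throttle_to(10280): rpm ← 10280
set_airspeed(39.1): V ← 39.1 m/s
adjust_throttle(+74): rpm ← 10280 +74 = 10354
adjust_throttle(+1617): rpm ← 10354 +1617 = 11971
throttle_to(2956): rpm ← 2956
adjust_airspeed(+1.89): V ← 39.1 +1.89 = 40.99 m/s
final state: V = 40.99 m/s, rpm = 2956 → n = rpm/60 = 49.266667 rev/s
J = V / (n·D) = 40.99 / (49.266667 × 0.866) = 0.960742
regime bands: climb J<0.3510 | cruise [0.3510, 0.7021) | windmill J≥0.7021
J = 0.9607 → windmill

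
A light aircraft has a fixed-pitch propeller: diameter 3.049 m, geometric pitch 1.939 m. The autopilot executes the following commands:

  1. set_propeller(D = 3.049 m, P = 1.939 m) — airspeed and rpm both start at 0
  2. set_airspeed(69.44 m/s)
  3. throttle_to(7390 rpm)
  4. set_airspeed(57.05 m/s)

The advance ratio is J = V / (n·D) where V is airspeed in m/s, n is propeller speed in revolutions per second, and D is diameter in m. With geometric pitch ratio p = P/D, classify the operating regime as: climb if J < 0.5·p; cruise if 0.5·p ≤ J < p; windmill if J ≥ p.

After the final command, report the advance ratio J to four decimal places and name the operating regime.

set_propeller: D = 3.049 m, P = 1.939 m (p = P/D = 0.635946); state ← (V=0, rpm=0)
set_airspeed(69.44): V ← 69.44 m/s
throttle_to(7390): rpm ← 7390
set_airspeed(57.05): V ← 57.05 m/s
final state: V = 57.05 m/s, rpm = 7390 → n = rpm/60 = 123.166667 rev/s
J = V / (n·D) = 57.05 / (123.166667 × 3.049) = 0.151917
regime bands: climb J<0.3180 | cruise [0.3180, 0.6359) | windmill J≥0.6359
J = 0.1519 → climb

J = 0.1519, regime = climb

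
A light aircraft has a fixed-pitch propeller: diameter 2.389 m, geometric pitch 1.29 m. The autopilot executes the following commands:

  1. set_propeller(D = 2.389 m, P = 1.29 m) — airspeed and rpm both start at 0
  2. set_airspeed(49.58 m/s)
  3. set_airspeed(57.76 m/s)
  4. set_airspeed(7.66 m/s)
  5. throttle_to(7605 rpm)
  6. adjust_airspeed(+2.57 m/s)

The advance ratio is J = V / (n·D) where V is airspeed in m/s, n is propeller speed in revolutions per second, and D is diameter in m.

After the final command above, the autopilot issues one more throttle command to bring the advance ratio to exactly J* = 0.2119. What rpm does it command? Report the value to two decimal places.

rpm = 1212.49

set_propeller: D = 2.389 m, P = 1.29 m (p = P/D = 0.539975); state ← (V=0, rpm=0)
set_airspeed(49.58): V ← 49.58 m/s
set_airspeed(57.76): V ← 57.76 m/s
set_airspeed(7.66): V ← 7.66 m/s
throttle_to(7605): rpm ← 7605
adjust_airspeed(+2.57): V ← 7.66 +2.57 = 10.23 m/s
final state: V = 10.23 m/s, rpm = 7605 → n = rpm/60 = 126.750000 rev/s
target J* = 0.2119; solve J* = V/(n·D) for n: n = V/(J*·D) = 10.23/(0.2119 × 2.389) = 20.208242 rev/s
rpm = 60·n = 1212.494501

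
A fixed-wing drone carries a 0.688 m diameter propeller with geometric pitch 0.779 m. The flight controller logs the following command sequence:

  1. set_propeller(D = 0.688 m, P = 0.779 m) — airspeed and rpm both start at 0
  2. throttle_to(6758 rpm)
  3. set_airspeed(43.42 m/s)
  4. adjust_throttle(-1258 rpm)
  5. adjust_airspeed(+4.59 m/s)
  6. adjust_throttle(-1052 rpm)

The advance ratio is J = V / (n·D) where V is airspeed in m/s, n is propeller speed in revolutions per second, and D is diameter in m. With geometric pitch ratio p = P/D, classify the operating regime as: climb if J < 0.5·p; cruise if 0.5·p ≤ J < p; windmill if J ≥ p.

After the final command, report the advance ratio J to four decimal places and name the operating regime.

set_propeller: D = 0.688 m, P = 0.779 m (p = P/D = 1.132267); state ← (V=0, rpm=0)
throttle_to(6758): rpm ← 6758
set_airspeed(43.42): V ← 43.42 m/s
adjust_throttle(-1258): rpm ← 6758 -1258 = 5500
adjust_airspeed(+4.59): V ← 43.42 +4.59 = 48.01 m/s
adjust_throttle(-1052): rpm ← 5500 -1052 = 4448
final state: V = 48.01 m/s, rpm = 4448 → n = rpm/60 = 74.133333 rev/s
J = V / (n·D) = 48.01 / (74.133333 × 0.688) = 0.941304
regime bands: climb J<0.5661 | cruise [0.5661, 1.1323) | windmill J≥1.1323
J = 0.9413 → cruise

J = 0.9413, regime = cruise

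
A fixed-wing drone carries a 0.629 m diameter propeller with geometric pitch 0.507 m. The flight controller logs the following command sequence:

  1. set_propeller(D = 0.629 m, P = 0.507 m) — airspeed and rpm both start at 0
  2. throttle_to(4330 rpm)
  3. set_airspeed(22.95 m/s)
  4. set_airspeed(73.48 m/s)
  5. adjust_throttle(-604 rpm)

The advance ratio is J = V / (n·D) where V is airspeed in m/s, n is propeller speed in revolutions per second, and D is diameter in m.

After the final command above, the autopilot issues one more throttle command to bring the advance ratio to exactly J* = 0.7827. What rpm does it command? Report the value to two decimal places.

rpm = 8955.18

set_propeller: D = 0.629 m, P = 0.507 m (p = P/D = 0.806041); state ← (V=0, rpm=0)
throttle_to(4330): rpm ← 4330
set_airspeed(22.95): V ← 22.95 m/s
set_airspeed(73.48): V ← 73.48 m/s
adjust_throttle(-604): rpm ← 4330 -604 = 3726
final state: V = 73.48 m/s, rpm = 3726 → n = rpm/60 = 62.100000 rev/s
target J* = 0.7827; solve J* = V/(n·D) for n: n = V/(J*·D) = 73.48/(0.7827 × 0.629) = 149.253034 rev/s
rpm = 60·n = 8955.182044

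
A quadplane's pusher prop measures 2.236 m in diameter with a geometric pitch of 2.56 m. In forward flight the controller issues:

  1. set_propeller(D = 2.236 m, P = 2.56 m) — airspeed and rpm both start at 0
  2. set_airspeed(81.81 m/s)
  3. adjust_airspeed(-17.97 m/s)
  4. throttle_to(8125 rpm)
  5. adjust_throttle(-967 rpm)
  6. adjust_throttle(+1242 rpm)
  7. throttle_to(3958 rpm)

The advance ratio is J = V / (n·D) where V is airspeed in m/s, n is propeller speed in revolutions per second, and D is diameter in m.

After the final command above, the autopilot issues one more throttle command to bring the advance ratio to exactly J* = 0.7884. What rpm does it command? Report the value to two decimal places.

rpm = 2172.83

set_propeller: D = 2.236 m, P = 2.56 m (p = P/D = 1.144902); state ← (V=0, rpm=0)
set_airspeed(81.81): V ← 81.81 m/s
adjust_airspeed(-17.97): V ← 81.81 -17.97 = 63.84 m/s
throttle_to(8125): rpm ← 8125
adjust_throttle(-967): rpm ← 8125 -967 = 7158
adjust_throttle(+1242): rpm ← 7158 +1242 = 8400
throttle_to(3958): rpm ← 3958
final state: V = 63.84 m/s, rpm = 3958 → n = rpm/60 = 65.966667 rev/s
target J* = 0.7884; solve J* = V/(n·D) for n: n = V/(J*·D) = 63.84/(0.7884 × 2.236) = 36.213830 rev/s
rpm = 60·n = 2172.829825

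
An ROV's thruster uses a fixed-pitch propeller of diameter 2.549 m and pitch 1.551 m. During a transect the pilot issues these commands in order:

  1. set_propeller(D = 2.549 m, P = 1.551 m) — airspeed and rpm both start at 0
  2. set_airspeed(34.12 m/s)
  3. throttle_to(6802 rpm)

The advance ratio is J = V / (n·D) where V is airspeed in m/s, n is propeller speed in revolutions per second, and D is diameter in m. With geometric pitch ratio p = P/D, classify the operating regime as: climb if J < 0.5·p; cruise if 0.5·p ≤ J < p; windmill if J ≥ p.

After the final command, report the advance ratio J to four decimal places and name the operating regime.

set_propeller: D = 2.549 m, P = 1.551 m (p = P/D = 0.608474); state ← (V=0, rpm=0)
set_airspeed(34.12): V ← 34.12 m/s
throttle_to(6802): rpm ← 6802
final state: V = 34.12 m/s, rpm = 6802 → n = rpm/60 = 113.366667 rev/s
J = V / (n·D) = 34.12 / (113.366667 × 2.549) = 0.118074
regime bands: climb J<0.3042 | cruise [0.3042, 0.6085) | windmill J≥0.6085
J = 0.1181 → climb

J = 0.1181, regime = climb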